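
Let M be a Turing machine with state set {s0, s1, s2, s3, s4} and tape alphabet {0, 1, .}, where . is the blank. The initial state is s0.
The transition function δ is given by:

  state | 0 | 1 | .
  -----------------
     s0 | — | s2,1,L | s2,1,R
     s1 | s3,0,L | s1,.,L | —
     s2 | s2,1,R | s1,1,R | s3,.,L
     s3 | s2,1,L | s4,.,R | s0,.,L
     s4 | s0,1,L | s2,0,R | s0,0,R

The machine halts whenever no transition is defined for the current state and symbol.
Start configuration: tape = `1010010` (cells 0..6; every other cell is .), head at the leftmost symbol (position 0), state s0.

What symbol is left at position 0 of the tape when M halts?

.

s0 | ....[1]010010   read 1 → write 1, move L, go to s2
s2 | ...[.]1010010   read . → write ., move L, go to s3
s3 | ..[.].1010010   read . → write ., move L, go to s0
s0 | .[.]..1010010   read . → write 1, move R, go to s2
s2 | .1[.].1010010   read . → write ., move L, go to s3
s3 | .[1]..1010010   read 1 → write ., move R, go to s4
s4 | ..[.].1010010   read . → write 0, move R, go to s0
s0 | ..0[.]1010010   read . → write 1, move R, go to s2
s2 | ..01[1]010010   read 1 → write 1, move R, go to s1
s1 | ..011[0]10010   read 0 → write 0, move L, go to s3
s3 | ..01[1]010010   read 1 → write ., move R, go to s4
s4 | ..01.[0]10010   read 0 → write 1, move L, go to s0
s0 | ..01[.]110010   read . → write 1, move R, go to s2
s2 | ..011[1]10010   read 1 → write 1, move R, go to s1
s1 | ..0111[1]0010   read 1 → write ., move L, go to s1
s1 | ..011[1].0010   read 1 → write ., move L, go to s1
s1 | ..01[1]..0010   read 1 → write ., move L, go to s1
s1 | ..0[1]...0010   read 1 → write ., move L, go to s1
s1 | ..[0]....0010   read 0 → write 0, move L, go to s3
s3 | .[.]0....0010   read . → write ., move L, go to s0
s0 | [.].0....0010   read . → write 1, move R, go to s2
s2 | 1[.]0....0010   read . → write ., move L, go to s3
s3 | [1].0....0010   read 1 → write ., move R, go to s4
s4 | .[.]0....0010   read . → write 0, move R, go to s0
s0 | .0[0]....0010
Cell 0 holds . when M halts.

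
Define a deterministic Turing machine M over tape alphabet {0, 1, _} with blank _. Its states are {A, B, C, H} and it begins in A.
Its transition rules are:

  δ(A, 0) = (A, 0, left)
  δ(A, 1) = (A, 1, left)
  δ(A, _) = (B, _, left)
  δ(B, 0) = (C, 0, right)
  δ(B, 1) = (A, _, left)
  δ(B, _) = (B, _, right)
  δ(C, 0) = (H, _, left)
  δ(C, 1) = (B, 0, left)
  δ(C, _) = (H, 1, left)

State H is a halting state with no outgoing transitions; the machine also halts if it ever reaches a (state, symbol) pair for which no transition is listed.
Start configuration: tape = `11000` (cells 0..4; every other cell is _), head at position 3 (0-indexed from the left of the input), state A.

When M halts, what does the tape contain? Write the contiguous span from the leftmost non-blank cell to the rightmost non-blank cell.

state=A head=3 tape=__110[0]0   (A,0)→(A,0,left)
state=A head=2 tape=__11[0]00   (A,0)→(A,0,left)
state=A head=1 tape=__1[1]000   (A,1)→(A,1,left)
state=A head=0 tape=__[1]1000   (A,1)→(A,1,left)
state=A head=-1 tape=_[_]11000   (A,_)→(B,_,left)
state=B head=-2 tape=[_]_11000   (B,_)→(B,_,right)
state=B head=-1 tape=_[_]11000   (B,_)→(B,_,right)
state=B head=0 tape=__[1]1000   (B,1)→(A,_,left)
state=A head=-1 tape=_[_]_1000   (A,_)→(B,_,left)
state=B head=-2 tape=[_]__1000   (B,_)→(B,_,right)
state=B head=-1 tape=_[_]_1000   (B,_)→(B,_,right)
state=B head=0 tape=__[_]1000   (B,_)→(B,_,right)
state=B head=1 tape=___[1]000   (B,1)→(A,_,left)
state=A head=0 tape=__[_]_000   (A,_)→(B,_,left)
state=B head=-1 tape=_[_]__000   (B,_)→(B,_,right)
state=B head=0 tape=__[_]_000   (B,_)→(B,_,right)
state=B head=1 tape=___[_]000   (B,_)→(B,_,right)
state=B head=2 tape=____[0]00   (B,0)→(C,0,right)
state=C head=3 tape=____0[0]0   (C,0)→(H,_,left)
state=H head=2 tape=____[0]_0
The non-blank tape span at halt is 0_0.

0_0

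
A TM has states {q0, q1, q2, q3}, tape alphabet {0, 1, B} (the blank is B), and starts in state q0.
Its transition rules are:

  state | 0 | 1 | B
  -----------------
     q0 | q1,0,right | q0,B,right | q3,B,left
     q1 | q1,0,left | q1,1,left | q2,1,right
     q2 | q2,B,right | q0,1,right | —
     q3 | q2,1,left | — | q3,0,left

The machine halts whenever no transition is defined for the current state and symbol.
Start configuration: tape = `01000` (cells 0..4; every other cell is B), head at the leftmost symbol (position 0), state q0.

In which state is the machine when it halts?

state=q0 head=0 tape=BB[0]1000B   (q0,0)→(q1,0,right)
state=q1 head=1 tape=BB0[1]000B   (q1,1)→(q1,1,left)
state=q1 head=0 tape=BB[0]1000B   (q1,0)→(q1,0,left)
state=q1 head=-1 tape=B[B]01000B   (q1,B)→(q2,1,right)
state=q2 head=0 tape=B1[0]1000B   (q2,0)→(q2,B,right)
state=q2 head=1 tape=B1B[1]000B   (q2,1)→(q0,1,right)
state=q0 head=2 tape=B1B1[0]00B   (q0,0)→(q1,0,right)
state=q1 head=3 tape=B1B10[0]0B   (q1,0)→(q1,0,left)
state=q1 head=2 tape=B1B1[0]00B   (q1,0)→(q1,0,left)
state=q1 head=1 tape=B1B[1]000B   (q1,1)→(q1,1,left)
state=q1 head=0 tape=B1[B]1000B   (q1,B)→(q2,1,right)
state=q2 head=1 tape=B11[1]000B   (q2,1)→(q0,1,right)
state=q0 head=2 tape=B111[0]00B   (q0,0)→(q1,0,right)
state=q1 head=3 tape=B1110[0]0B   (q1,0)→(q1,0,left)
state=q1 head=2 tape=B111[0]00B   (q1,0)→(q1,0,left)
state=q1 head=1 tape=B11[1]000B   (q1,1)→(q1,1,left)
state=q1 head=0 tape=B1[1]1000B   (q1,1)→(q1,1,left)
state=q1 head=-1 tape=B[1]11000B   (q1,1)→(q1,1,left)
state=q1 head=-2 tape=[B]111000B   (q1,B)→(q2,1,right)
state=q2 head=-1 tape=1[1]11000B   (q2,1)→(q0,1,right)
state=q0 head=0 tape=11[1]1000B   (q0,1)→(q0,B,right)
state=q0 head=1 tape=11B[1]000B   (q0,1)→(q0,B,right)
state=q0 head=2 tape=11BB[0]00B   (q0,0)→(q1,0,right)
state=q1 head=3 tape=11BB0[0]0B   (q1,0)→(q1,0,left)
state=q1 head=2 tape=11BB[0]00B   (q1,0)→(q1,0,left)
state=q1 head=1 tape=11B[B]000B   (q1,B)→(q2,1,right)
state=q2 head=2 tape=11B1[0]00B   (q2,0)→(q2,B,right)
state=q2 head=3 tape=11B1B[0]0B   (q2,0)→(q2,B,right)
state=q2 head=4 tape=11B1BB[0]B   (q2,0)→(q2,B,right)
state=q2 head=5 tape=11B1BBB[B]
No transition is defined for (q2, B); M halts in state q2.

q2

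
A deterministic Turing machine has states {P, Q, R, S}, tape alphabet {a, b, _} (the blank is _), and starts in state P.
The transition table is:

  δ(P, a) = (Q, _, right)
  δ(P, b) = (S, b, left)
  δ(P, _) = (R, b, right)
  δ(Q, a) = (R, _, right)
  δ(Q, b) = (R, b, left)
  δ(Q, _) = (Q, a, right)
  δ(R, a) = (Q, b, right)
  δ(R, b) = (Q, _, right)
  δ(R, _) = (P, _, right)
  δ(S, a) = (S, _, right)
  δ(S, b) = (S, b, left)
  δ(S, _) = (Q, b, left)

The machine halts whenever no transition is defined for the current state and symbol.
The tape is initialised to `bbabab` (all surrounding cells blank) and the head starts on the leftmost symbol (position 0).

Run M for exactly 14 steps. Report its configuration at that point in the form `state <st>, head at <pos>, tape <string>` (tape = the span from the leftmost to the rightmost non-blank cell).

state Q, head at -2, tape bbbbbabab

state=P head=0 tape=___[b]babab   (P,b)→(S,b,left)
state=S head=-1 tape=__[_]bbabab   (S,_)→(Q,b,left)
state=Q head=-2 tape=_[_]bbbabab   (Q,_)→(Q,a,right)
state=Q head=-1 tape=_a[b]bbabab   (Q,b)→(R,b,left)
state=R head=-2 tape=_[a]bbbabab   (R,a)→(Q,b,right)
state=Q head=-1 tape=_b[b]bbabab   (Q,b)→(R,b,left)
state=R head=-2 tape=_[b]bbbabab   (R,b)→(Q,_,right)
state=Q head=-1 tape=__[b]bbabab   (Q,b)→(R,b,left)
state=R head=-2 tape=_[_]bbbabab   (R,_)→(P,_,right)
state=P head=-1 tape=__[b]bbabab   (P,b)→(S,b,left)
state=S head=-2 tape=_[_]bbbabab   (S,_)→(Q,b,left)
state=Q head=-3 tape=[_]bbbbabab   (Q,_)→(Q,a,right)
state=Q head=-2 tape=a[b]bbbabab   (Q,b)→(R,b,left)
state=R head=-3 tape=[a]bbbbabab   (R,a)→(Q,b,right)
state=Q head=-2 tape=b[b]bbbabab
After 14 steps: state Q, head at -2, tape bbbbbabab.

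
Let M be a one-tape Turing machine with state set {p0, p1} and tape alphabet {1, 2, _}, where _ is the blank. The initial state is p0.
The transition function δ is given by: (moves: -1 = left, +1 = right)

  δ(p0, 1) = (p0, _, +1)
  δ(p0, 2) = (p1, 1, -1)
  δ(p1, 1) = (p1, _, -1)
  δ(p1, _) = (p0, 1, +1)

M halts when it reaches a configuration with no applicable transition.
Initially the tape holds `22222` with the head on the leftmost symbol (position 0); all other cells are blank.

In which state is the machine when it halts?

p0 | _[2]2222_   read 2 → write 1, move -1, go to p1
p1 | [_]12222_   read _ → write 1, move +1, go to p0
p0 | 1[1]2222_   read 1 → write _, move +1, go to p0
p0 | 1_[2]222_   read 2 → write 1, move -1, go to p1
p1 | 1[_]1222_   read _ → write 1, move +1, go to p0
p0 | 11[1]222_   read 1 → write _, move +1, go to p0
p0 | 11_[2]22_   read 2 → write 1, move -1, go to p1
p1 | 11[_]122_   read _ → write 1, move +1, go to p0
p0 | 111[1]22_   read 1 → write _, move +1, go to p0
p0 | 111_[2]2_   read 2 → write 1, move -1, go to p1
p1 | 111[_]12_   read _ → write 1, move +1, go to p0
p0 | 1111[1]2_   read 1 → write _, move +1, go to p0
p0 | 1111_[2]_   read 2 → write 1, move -1, go to p1
p1 | 1111[_]1_   read _ → write 1, move +1, go to p0
p0 | 11111[1]_   read 1 → write _, move +1, go to p0
p0 | 11111_[_]
No transition is defined for (p0, _); M halts in state p0.

p0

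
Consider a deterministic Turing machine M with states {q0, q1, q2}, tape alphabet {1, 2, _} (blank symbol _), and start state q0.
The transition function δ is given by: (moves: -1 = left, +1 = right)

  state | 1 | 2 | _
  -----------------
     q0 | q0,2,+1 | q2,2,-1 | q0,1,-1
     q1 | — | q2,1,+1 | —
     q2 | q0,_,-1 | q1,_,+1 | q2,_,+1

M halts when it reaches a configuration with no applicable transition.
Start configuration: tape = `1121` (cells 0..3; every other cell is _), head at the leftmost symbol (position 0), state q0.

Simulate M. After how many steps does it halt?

q0 | [1]121   read 1 → write 2, move +1, go to q0
q0 | 2[1]21   read 1 → write 2, move +1, go to q0
q0 | 22[2]1   read 2 → write 2, move -1, go to q2
q2 | 2[2]21   read 2 → write _, move +1, go to q1
q1 | 2_[2]1   read 2 → write 1, move +1, go to q2
q2 | 2_1[1]   read 1 → write _, move -1, go to q0
q0 | 2_[1]_   read 1 → write 2, move +1, go to q0
q0 | 2_2[_]   read _ → write 1, move -1, go to q0
q0 | 2_[2]1   read 2 → write 2, move -1, go to q2
q2 | 2[_]21   read _ → write _, move +1, go to q2
q2 | 2_[2]1   read 2 → write _, move +1, go to q1
q1 | 2__[1]
M halts after 11 transitions.

11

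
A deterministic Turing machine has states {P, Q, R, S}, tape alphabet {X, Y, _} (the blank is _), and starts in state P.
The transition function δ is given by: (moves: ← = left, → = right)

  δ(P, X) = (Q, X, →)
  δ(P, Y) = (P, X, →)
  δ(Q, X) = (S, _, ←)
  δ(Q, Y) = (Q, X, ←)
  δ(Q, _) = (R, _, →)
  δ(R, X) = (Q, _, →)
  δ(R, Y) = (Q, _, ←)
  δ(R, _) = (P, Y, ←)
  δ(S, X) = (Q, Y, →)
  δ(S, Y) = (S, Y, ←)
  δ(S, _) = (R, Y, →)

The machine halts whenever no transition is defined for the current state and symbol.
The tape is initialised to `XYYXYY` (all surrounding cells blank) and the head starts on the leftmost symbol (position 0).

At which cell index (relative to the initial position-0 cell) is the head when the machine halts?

6

state=P head=0 tape=_[X]YYXYY_   (P,X)→(Q,X,→)
state=Q head=1 tape=_X[Y]YXYY_   (Q,Y)→(Q,X,←)
state=Q head=0 tape=_[X]XYXYY_   (Q,X)→(S,_,←)
state=S head=-1 tape=[_]_XYXYY_   (S,_)→(R,Y,→)
state=R head=0 tape=Y[_]XYXYY_   (R,_)→(P,Y,←)
state=P head=-1 tape=[Y]YXYXYY_   (P,Y)→(P,X,→)
state=P head=0 tape=X[Y]XYXYY_   (P,Y)→(P,X,→)
state=P head=1 tape=XX[X]YXYY_   (P,X)→(Q,X,→)
state=Q head=2 tape=XXX[Y]XYY_   (Q,Y)→(Q,X,←)
state=Q head=1 tape=XX[X]XXYY_   (Q,X)→(S,_,←)
state=S head=0 tape=X[X]_XXYY_   (S,X)→(Q,Y,→)
state=Q head=1 tape=XY[_]XXYY_   (Q,_)→(R,_,→)
state=R head=2 tape=XY_[X]XYY_   (R,X)→(Q,_,→)
state=Q head=3 tape=XY__[X]YY_   (Q,X)→(S,_,←)
state=S head=2 tape=XY_[_]_YY_   (S,_)→(R,Y,→)
state=R head=3 tape=XY_Y[_]YY_   (R,_)→(P,Y,←)
state=P head=2 tape=XY_[Y]YYY_   (P,Y)→(P,X,→)
state=P head=3 tape=XY_X[Y]YY_   (P,Y)→(P,X,→)
state=P head=4 tape=XY_XX[Y]Y_   (P,Y)→(P,X,→)
state=P head=5 tape=XY_XXX[Y]_   (P,Y)→(P,X,→)
state=P head=6 tape=XY_XXXX[_]
At halt the head is at cell 6.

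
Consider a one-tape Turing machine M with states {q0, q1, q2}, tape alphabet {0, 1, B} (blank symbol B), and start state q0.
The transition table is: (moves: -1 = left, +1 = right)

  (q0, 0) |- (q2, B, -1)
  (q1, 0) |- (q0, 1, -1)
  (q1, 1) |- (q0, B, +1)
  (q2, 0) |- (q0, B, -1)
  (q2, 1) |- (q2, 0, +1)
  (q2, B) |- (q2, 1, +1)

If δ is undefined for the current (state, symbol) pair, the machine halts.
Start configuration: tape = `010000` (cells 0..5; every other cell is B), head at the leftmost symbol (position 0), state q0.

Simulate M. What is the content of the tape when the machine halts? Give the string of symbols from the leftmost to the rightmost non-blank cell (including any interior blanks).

1011B00

state=q0 head=0 tape=B[0]10000   (q0,0)→(q2,B,-1)
state=q2 head=-1 tape=[B]B10000   (q2,B)→(q2,1,+1)
state=q2 head=0 tape=1[B]10000   (q2,B)→(q2,1,+1)
state=q2 head=1 tape=11[1]0000   (q2,1)→(q2,0,+1)
state=q2 head=2 tape=110[0]000   (q2,0)→(q0,B,-1)
state=q0 head=1 tape=11[0]B000   (q0,0)→(q2,B,-1)
state=q2 head=0 tape=1[1]BB000   (q2,1)→(q2,0,+1)
state=q2 head=1 tape=10[B]B000   (q2,B)→(q2,1,+1)
state=q2 head=2 tape=101[B]000   (q2,B)→(q2,1,+1)
state=q2 head=3 tape=1011[0]00   (q2,0)→(q0,B,-1)
state=q0 head=2 tape=101[1]B00
The non-blank tape span at halt is 1011B00.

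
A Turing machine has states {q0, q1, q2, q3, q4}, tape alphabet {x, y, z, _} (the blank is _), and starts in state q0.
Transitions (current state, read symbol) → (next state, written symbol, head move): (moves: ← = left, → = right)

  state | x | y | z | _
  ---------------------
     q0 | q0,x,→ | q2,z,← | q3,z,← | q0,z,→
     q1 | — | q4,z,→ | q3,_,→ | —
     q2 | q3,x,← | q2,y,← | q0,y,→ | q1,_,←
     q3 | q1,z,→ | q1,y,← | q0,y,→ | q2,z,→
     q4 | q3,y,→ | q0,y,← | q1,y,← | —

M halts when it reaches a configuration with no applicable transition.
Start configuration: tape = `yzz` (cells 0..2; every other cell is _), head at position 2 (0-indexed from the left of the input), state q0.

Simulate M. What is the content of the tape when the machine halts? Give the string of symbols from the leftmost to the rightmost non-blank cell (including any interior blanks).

yzzz

q0 | ___yz[z]   read z → write z, move ←, go to q3
q3 | ___y[z]z   read z → write y, move →, go to q0
q0 | ___yy[z]   read z → write z, move ←, go to q3
q3 | ___y[y]z   read y → write y, move ←, go to q1
q1 | ___[y]yz   read y → write z, move →, go to q4
q4 | ___z[y]z   read y → write y, move ←, go to q0
q0 | ___[z]yz   read z → write z, move ←, go to q3
q3 | __[_]zyz   read _ → write z, move →, go to q2
q2 | __z[z]yz   read z → write y, move →, go to q0
q0 | __zy[y]z   read y → write z, move ←, go to q2
q2 | __z[y]zz   read y → write y, move ←, go to q2
q2 | __[z]yzz   read z → write y, move →, go to q0
q0 | __y[y]zz   read y → write z, move ←, go to q2
q2 | __[y]zzz   read y → write y, move ←, go to q2
q2 | _[_]yzzz   read _ → write _, move ←, go to q1
q1 | [_]_yzzz
The non-blank tape span at halt is yzzz.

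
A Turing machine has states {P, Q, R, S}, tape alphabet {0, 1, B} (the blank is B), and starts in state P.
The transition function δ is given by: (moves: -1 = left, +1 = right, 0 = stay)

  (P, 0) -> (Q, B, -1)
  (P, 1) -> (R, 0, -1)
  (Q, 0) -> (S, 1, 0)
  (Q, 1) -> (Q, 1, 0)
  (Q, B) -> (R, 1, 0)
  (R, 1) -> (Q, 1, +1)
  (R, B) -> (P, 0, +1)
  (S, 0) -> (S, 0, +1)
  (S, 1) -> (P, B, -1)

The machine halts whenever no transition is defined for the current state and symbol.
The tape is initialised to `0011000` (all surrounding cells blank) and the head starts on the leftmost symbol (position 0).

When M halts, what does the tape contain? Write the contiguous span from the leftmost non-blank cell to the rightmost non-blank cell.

11000

state=P head=0 tape=BBB[0]011000   (P,0)→(Q,B,-1)
state=Q head=-1 tape=BB[B]B011000   (Q,B)→(R,1,0)
state=R head=-1 tape=BB[1]B011000   (R,1)→(Q,1,+1)
state=Q head=0 tape=BB1[B]011000   (Q,B)→(R,1,0)
state=R head=0 tape=BB1[1]011000   (R,1)→(Q,1,+1)
state=Q head=1 tape=BB11[0]11000   (Q,0)→(S,1,0)
state=S head=1 tape=BB11[1]11000   (S,1)→(P,B,-1)
state=P head=0 tape=BB1[1]B11000   (P,1)→(R,0,-1)
state=R head=-1 tape=BB[1]0B11000   (R,1)→(Q,1,+1)
state=Q head=0 tape=BB1[0]B11000   (Q,0)→(S,1,0)
state=S head=0 tape=BB1[1]B11000   (S,1)→(P,B,-1)
state=P head=-1 tape=BB[1]BB11000   (P,1)→(R,0,-1)
state=R head=-2 tape=B[B]0BB11000   (R,B)→(P,0,+1)
state=P head=-1 tape=B0[0]BB11000   (P,0)→(Q,B,-1)
state=Q head=-2 tape=B[0]BBB11000   (Q,0)→(S,1,0)
state=S head=-2 tape=B[1]BBB11000   (S,1)→(P,B,-1)
state=P head=-3 tape=[B]BBBB11000
The non-blank tape span at halt is 11000.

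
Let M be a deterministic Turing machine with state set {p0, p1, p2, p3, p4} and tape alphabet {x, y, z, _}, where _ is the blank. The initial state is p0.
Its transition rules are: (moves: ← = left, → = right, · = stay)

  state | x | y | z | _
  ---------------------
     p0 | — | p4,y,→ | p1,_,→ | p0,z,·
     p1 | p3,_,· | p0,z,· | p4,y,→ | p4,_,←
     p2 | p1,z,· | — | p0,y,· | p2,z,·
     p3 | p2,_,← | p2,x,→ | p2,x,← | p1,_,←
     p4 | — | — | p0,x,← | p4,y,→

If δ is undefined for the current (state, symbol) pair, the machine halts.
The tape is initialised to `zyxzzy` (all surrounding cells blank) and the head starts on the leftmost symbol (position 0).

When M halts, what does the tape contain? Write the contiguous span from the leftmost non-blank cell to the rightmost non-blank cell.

yyyxzy

p0 | [z]yxzzy   read z → write _, move →, go to p1
p1 | _[y]xzzy   read y → write z, move ·, go to p0
p0 | _[z]xzzy   read z → write _, move →, go to p1
p1 | __[x]zzy   read x → write _, move ·, go to p3
p3 | __[_]zzy   read _ → write _, move ←, go to p1
p1 | _[_]_zzy   read _ → write _, move ←, go to p4
p4 | [_]__zzy   read _ → write y, move →, go to p4
p4 | y[_]_zzy   read _ → write y, move →, go to p4
p4 | yy[_]zzy   read _ → write y, move →, go to p4
p4 | yyy[z]zy   read z → write x, move ←, go to p0
p0 | yy[y]xzy   read y → write y, move →, go to p4
p4 | yyy[x]zy
The non-blank tape span at halt is yyyxzy.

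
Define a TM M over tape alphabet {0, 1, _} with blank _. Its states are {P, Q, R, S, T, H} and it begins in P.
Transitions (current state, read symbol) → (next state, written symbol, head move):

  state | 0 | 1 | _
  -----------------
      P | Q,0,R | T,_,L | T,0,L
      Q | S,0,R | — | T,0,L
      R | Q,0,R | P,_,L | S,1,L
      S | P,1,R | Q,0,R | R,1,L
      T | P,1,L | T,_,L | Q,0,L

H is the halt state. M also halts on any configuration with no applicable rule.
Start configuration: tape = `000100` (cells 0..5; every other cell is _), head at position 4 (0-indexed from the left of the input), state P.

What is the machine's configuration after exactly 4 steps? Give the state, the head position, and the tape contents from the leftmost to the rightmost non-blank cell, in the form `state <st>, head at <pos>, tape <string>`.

P | 0001[0]0_   read 0 → write 0, move R, go to Q
Q | 00010[0]_   read 0 → write 0, move R, go to S
S | 000100[_]   read _ → write 1, move L, go to R
R | 00010[0]1   read 0 → write 0, move R, go to Q
Q | 000100[1]
After 4 steps: state Q, head at 6, tape 0001001.

state Q, head at 6, tape 0001001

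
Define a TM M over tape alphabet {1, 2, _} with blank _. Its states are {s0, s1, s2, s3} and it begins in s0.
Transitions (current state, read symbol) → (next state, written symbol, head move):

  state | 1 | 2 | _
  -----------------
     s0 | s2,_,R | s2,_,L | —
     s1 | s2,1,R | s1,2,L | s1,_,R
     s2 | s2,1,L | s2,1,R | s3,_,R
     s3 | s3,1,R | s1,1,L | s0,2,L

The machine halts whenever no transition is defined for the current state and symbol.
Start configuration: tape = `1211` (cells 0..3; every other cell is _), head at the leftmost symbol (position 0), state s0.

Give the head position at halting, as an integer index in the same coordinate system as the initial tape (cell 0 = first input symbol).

5

state=s0 head=0 tape=[1]211___   (s0,1)→(s2,_,R)
state=s2 head=1 tape=_[2]11___   (s2,2)→(s2,1,R)
state=s2 head=2 tape=_1[1]1___   (s2,1)→(s2,1,L)
state=s2 head=1 tape=_[1]11___   (s2,1)→(s2,1,L)
state=s2 head=0 tape=[_]111___   (s2,_)→(s3,_,R)
state=s3 head=1 tape=_[1]11___   (s3,1)→(s3,1,R)
state=s3 head=2 tape=_1[1]1___   (s3,1)→(s3,1,R)
state=s3 head=3 tape=_11[1]___   (s3,1)→(s3,1,R)
state=s3 head=4 tape=_111[_]__   (s3,_)→(s0,2,L)
state=s0 head=3 tape=_11[1]2__   (s0,1)→(s2,_,R)
state=s2 head=4 tape=_11_[2]__   (s2,2)→(s2,1,R)
state=s2 head=5 tape=_11_1[_]_   (s2,_)→(s3,_,R)
state=s3 head=6 tape=_11_1_[_]   (s3,_)→(s0,2,L)
state=s0 head=5 tape=_11_1[_]2
At halt the head is at cell 5.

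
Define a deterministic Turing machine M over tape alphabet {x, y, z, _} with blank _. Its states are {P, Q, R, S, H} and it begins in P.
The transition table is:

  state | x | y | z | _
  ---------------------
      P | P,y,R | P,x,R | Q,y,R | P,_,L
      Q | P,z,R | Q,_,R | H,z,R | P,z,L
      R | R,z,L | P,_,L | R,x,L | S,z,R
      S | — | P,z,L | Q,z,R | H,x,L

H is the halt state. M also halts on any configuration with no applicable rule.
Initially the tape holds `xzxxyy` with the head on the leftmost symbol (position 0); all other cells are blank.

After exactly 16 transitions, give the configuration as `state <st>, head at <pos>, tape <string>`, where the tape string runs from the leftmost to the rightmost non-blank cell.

state P, head at 6, tape yyzyxy

P | [x]zxxyy_   read x → write y, move R, go to P
P | y[z]xxyy_   read z → write y, move R, go to Q
Q | yy[x]xyy_   read x → write z, move R, go to P
P | yyz[x]yy_   read x → write y, move R, go to P
P | yyzy[y]y_   read y → write x, move R, go to P
P | yyzyx[y]_   read y → write x, move R, go to P
P | yyzyxx[_]   read _ → write _, move L, go to P
P | yyzyx[x]_   read x → write y, move R, go to P
P | yyzyxy[_]   read _ → write _, move L, go to P
P | yyzyx[y]_   read y → write x, move R, go to P
P | yyzyxx[_]   read _ → write _, move L, go to P
P | yyzyx[x]_   read x → write y, move R, go to P
P | yyzyxy[_]   read _ → write _, move L, go to P
P | yyzyx[y]_   read y → write x, move R, go to P
P | yyzyxx[_]   read _ → write _, move L, go to P
P | yyzyx[x]_   read x → write y, move R, go to P
P | yyzyxy[_]
After 16 steps: state P, head at 6, tape yyzyxy.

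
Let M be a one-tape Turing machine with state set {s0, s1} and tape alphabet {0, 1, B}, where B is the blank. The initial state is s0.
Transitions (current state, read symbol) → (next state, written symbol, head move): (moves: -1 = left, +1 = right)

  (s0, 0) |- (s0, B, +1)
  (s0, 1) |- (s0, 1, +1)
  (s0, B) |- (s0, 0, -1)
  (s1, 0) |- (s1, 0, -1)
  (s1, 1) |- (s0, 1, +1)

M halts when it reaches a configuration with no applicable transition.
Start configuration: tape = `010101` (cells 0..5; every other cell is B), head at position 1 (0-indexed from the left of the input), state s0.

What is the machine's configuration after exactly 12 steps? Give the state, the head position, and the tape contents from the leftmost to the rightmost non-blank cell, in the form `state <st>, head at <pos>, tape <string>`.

state=s0 head=1 tape=0[1]0101BB   (s0,1)→(s0,1,+1)
state=s0 head=2 tape=01[0]101BB   (s0,0)→(s0,B,+1)
state=s0 head=3 tape=01B[1]01BB   (s0,1)→(s0,1,+1)
state=s0 head=4 tape=01B1[0]1BB   (s0,0)→(s0,B,+1)
state=s0 head=5 tape=01B1B[1]BB   (s0,1)→(s0,1,+1)
state=s0 head=6 tape=01B1B1[B]B   (s0,B)→(s0,0,-1)
state=s0 head=5 tape=01B1B[1]0B   (s0,1)→(s0,1,+1)
state=s0 head=6 tape=01B1B1[0]B   (s0,0)→(s0,B,+1)
state=s0 head=7 tape=01B1B1B[B]   (s0,B)→(s0,0,-1)
state=s0 head=6 tape=01B1B1[B]0   (s0,B)→(s0,0,-1)
state=s0 head=5 tape=01B1B[1]00   (s0,1)→(s0,1,+1)
state=s0 head=6 tape=01B1B1[0]0   (s0,0)→(s0,B,+1)
state=s0 head=7 tape=01B1B1B[0]
After 12 steps: state s0, head at 7, tape 01B1B1B0.

state s0, head at 7, tape 01B1B1B0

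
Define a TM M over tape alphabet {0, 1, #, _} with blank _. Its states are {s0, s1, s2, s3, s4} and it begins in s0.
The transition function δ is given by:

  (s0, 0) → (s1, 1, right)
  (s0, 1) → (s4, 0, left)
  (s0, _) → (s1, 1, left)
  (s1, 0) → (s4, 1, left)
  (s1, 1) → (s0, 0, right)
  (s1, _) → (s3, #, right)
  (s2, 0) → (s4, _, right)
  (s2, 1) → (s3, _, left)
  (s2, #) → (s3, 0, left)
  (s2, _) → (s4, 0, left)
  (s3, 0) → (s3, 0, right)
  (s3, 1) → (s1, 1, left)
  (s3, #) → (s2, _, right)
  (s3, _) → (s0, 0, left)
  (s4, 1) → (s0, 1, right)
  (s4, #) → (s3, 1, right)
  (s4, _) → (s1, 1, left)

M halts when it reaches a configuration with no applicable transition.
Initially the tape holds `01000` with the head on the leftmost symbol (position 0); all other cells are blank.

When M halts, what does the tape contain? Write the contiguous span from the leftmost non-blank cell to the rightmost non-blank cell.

state=s0 head=0 tape=[0]1000__   (s0,0)→(s1,1,right)
state=s1 head=1 tape=1[1]000__   (s1,1)→(s0,0,right)
state=s0 head=2 tape=10[0]00__   (s0,0)→(s1,1,right)
state=s1 head=3 tape=101[0]0__   (s1,0)→(s4,1,left)
state=s4 head=2 tape=10[1]10__   (s4,1)→(s0,1,right)
state=s0 head=3 tape=101[1]0__   (s0,1)→(s4,0,left)
state=s4 head=2 tape=10[1]00__   (s4,1)→(s0,1,right)
state=s0 head=3 tape=101[0]0__   (s0,0)→(s1,1,right)
state=s1 head=4 tape=1011[0]__   (s1,0)→(s4,1,left)
state=s4 head=3 tape=101[1]1__   (s4,1)→(s0,1,right)
state=s0 head=4 tape=1011[1]__   (s0,1)→(s4,0,left)
state=s4 head=3 tape=101[1]0__   (s4,1)→(s0,1,right)
state=s0 head=4 tape=1011[0]__   (s0,0)→(s1,1,right)
state=s1 head=5 tape=10111[_]_   (s1,_)→(s3,#,right)
state=s3 head=6 tape=10111#[_]   (s3,_)→(s0,0,left)
state=s0 head=5 tape=10111[#]0
The non-blank tape span at halt is 10111#0.

10111#0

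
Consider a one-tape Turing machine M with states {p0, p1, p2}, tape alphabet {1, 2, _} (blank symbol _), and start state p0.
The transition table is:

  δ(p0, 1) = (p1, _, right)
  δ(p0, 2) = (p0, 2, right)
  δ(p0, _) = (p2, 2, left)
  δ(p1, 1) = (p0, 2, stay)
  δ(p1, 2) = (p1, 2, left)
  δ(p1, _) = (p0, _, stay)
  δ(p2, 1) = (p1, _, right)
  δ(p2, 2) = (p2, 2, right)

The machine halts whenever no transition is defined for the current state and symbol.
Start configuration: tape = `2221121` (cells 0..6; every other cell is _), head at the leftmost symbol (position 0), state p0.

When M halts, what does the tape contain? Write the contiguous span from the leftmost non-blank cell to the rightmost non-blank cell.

p0 | [2]221121_   read 2 → write 2, move right, go to p0
p0 | 2[2]21121_   read 2 → write 2, move right, go to p0
p0 | 22[2]1121_   read 2 → write 2, move right, go to p0
p0 | 222[1]121_   read 1 → write _, move right, go to p1
p1 | 222_[1]21_   read 1 → write 2, move stay, go to p0
p0 | 222_[2]21_   read 2 → write 2, move right, go to p0
p0 | 222_2[2]1_   read 2 → write 2, move right, go to p0
p0 | 222_22[1]_   read 1 → write _, move right, go to p1
p1 | 222_22_[_]   read _ → write _, move stay, go to p0
p0 | 222_22_[_]   read _ → write 2, move left, go to p2
p2 | 222_22[_]2
The non-blank tape span at halt is 222_22_2.

222_22_2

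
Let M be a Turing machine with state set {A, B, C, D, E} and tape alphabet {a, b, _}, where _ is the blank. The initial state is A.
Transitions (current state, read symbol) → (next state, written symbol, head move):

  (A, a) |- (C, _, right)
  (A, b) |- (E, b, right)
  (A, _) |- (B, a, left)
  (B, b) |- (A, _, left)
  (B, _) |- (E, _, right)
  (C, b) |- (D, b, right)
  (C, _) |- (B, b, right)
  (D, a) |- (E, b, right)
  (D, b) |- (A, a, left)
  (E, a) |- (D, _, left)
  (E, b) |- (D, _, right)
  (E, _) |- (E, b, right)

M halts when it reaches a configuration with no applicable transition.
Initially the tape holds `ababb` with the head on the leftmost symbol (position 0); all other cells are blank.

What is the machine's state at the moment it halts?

D

A | _[a]babb   read a → write _, move right, go to C
C | __[b]abb   read b → write b, move right, go to D
D | __b[a]bb   read a → write b, move right, go to E
E | __bb[b]b   read b → write _, move right, go to D
D | __bb_[b]   read b → write a, move left, go to A
A | __bb[_]a   read _ → write a, move left, go to B
B | __b[b]aa   read b → write _, move left, go to A
A | __[b]_aa   read b → write b, move right, go to E
E | __b[_]aa   read _ → write b, move right, go to E
E | __bb[a]a   read a → write _, move left, go to D
D | __b[b]_a   read b → write a, move left, go to A
A | __[b]a_a   read b → write b, move right, go to E
E | __b[a]_a   read a → write _, move left, go to D
D | __[b]__a   read b → write a, move left, go to A
A | _[_]a__a   read _ → write a, move left, go to B
B | [_]aa__a   read _ → write _, move right, go to E
E | _[a]a__a   read a → write _, move left, go to D
D | [_]_a__a
No transition is defined for (D, _); M halts in state D.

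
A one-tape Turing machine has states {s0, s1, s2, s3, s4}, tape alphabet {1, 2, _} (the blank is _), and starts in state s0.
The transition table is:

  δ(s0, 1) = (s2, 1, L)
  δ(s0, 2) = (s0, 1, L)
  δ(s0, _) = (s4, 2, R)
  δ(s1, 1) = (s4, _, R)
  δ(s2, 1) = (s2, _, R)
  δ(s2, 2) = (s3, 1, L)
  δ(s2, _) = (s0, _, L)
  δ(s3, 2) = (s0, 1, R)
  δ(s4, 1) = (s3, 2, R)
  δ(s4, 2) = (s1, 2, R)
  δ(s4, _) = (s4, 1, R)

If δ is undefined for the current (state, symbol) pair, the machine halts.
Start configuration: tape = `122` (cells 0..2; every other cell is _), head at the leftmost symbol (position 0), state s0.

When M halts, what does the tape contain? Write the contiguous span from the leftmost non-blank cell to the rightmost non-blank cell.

s0 | __[1]22   read 1 → write 1, move L, go to s2
s2 | _[_]122   read _ → write _, move L, go to s0
s0 | [_]_122   read _ → write 2, move R, go to s4
s4 | 2[_]122   read _ → write 1, move R, go to s4
s4 | 21[1]22   read 1 → write 2, move R, go to s3
s3 | 212[2]2   read 2 → write 1, move R, go to s0
s0 | 2121[2]   read 2 → write 1, move L, go to s0
s0 | 212[1]1   read 1 → write 1, move L, go to s2
s2 | 21[2]11   read 2 → write 1, move L, go to s3
s3 | 2[1]111
The non-blank tape span at halt is 21111.

21111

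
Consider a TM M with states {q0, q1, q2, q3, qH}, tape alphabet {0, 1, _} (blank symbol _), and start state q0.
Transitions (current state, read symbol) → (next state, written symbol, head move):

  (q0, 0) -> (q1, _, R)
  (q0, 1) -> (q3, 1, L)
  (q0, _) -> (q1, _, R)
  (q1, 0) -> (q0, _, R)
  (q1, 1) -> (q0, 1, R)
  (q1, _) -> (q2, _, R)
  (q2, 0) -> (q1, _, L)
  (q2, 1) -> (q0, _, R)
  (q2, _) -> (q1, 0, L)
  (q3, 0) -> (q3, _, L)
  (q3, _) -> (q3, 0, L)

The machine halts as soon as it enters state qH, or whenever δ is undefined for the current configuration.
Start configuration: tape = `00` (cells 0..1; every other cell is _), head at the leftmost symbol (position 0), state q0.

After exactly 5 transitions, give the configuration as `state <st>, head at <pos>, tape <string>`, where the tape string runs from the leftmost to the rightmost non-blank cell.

q0 | [0]0___   read 0 → write _, move R, go to q1
q1 | _[0]___   read 0 → write _, move R, go to q0
q0 | __[_]__   read _ → write _, move R, go to q1
q1 | ___[_]_   read _ → write _, move R, go to q2
q2 | ____[_]   read _ → write 0, move L, go to q1
q1 | ___[_]0
After 5 steps: state q1, head at 3, tape 0.

state q1, head at 3, tape 0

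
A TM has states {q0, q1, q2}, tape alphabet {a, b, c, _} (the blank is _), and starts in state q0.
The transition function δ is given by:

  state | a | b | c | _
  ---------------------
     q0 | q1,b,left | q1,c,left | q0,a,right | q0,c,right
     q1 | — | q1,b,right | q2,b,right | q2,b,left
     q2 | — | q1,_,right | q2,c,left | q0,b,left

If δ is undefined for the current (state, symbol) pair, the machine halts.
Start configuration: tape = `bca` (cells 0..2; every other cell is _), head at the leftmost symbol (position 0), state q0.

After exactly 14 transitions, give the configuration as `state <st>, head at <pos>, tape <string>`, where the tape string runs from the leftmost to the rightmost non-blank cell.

state q2, head at 2, tape b__ba

state=q0 head=0 tape=___[b]ca   (q0,b)→(q1,c,left)
state=q1 head=-1 tape=__[_]cca   (q1,_)→(q2,b,left)
state=q2 head=-2 tape=_[_]bcca   (q2,_)→(q0,b,left)
state=q0 head=-3 tape=[_]bbcca   (q0,_)→(q0,c,right)
state=q0 head=-2 tape=c[b]bcca   (q0,b)→(q1,c,left)
state=q1 head=-3 tape=[c]cbcca   (q1,c)→(q2,b,right)
state=q2 head=-2 tape=b[c]bcca   (q2,c)→(q2,c,left)
state=q2 head=-3 tape=[b]cbcca   (q2,b)→(q1,_,right)
state=q1 head=-2 tape=_[c]bcca   (q1,c)→(q2,b,right)
state=q2 head=-1 tape=_b[b]cca   (q2,b)→(q1,_,right)
state=q1 head=0 tape=_b_[c]ca   (q1,c)→(q2,b,right)
state=q2 head=1 tape=_b_b[c]a   (q2,c)→(q2,c,left)
state=q2 head=0 tape=_b_[b]ca   (q2,b)→(q1,_,right)
state=q1 head=1 tape=_b__[c]a   (q1,c)→(q2,b,right)
state=q2 head=2 tape=_b__b[a]
After 14 steps: state q2, head at 2, tape b__ba.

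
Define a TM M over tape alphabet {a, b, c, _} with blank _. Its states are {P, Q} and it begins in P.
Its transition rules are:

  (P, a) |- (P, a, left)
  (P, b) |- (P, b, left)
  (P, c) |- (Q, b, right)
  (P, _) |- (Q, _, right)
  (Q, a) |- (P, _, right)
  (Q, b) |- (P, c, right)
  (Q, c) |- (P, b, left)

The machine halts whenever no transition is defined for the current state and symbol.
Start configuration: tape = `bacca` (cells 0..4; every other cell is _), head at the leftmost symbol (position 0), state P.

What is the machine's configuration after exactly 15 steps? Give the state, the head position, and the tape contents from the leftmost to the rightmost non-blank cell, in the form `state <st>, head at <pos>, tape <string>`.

state P, head at 3, tape b_bca

state=P head=0 tape=_[b]acca   (P,b)→(P,b,left)
state=P head=-1 tape=[_]bacca   (P,_)→(Q,_,right)
state=Q head=0 tape=_[b]acca   (Q,b)→(P,c,right)
state=P head=1 tape=_c[a]cca   (P,a)→(P,a,left)
state=P head=0 tape=_[c]acca   (P,c)→(Q,b,right)
state=Q head=1 tape=_b[a]cca   (Q,a)→(P,_,right)
state=P head=2 tape=_b_[c]ca   (P,c)→(Q,b,right)
state=Q head=3 tape=_b_b[c]a   (Q,c)→(P,b,left)
state=P head=2 tape=_b_[b]ba   (P,b)→(P,b,left)
state=P head=1 tape=_b[_]bba   (P,_)→(Q,_,right)
state=Q head=2 tape=_b_[b]ba   (Q,b)→(P,c,right)
state=P head=3 tape=_b_c[b]a   (P,b)→(P,b,left)
state=P head=2 tape=_b_[c]ba   (P,c)→(Q,b,right)
state=Q head=3 tape=_b_b[b]a   (Q,b)→(P,c,right)
state=P head=4 tape=_b_bc[a]   (P,a)→(P,a,left)
state=P head=3 tape=_b_b[c]a
After 15 steps: state P, head at 3, tape b_bca.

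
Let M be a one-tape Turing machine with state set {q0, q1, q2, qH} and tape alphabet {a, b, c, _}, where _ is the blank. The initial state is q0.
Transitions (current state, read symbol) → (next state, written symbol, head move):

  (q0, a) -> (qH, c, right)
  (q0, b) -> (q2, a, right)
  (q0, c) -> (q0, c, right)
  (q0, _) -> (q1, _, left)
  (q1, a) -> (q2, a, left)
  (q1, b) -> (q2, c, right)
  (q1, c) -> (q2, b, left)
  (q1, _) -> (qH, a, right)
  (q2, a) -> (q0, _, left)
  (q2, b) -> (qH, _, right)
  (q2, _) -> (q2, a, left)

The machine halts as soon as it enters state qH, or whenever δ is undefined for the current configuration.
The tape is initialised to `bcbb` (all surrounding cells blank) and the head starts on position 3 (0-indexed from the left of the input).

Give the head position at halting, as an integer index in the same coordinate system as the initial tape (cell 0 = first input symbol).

1

state=q0 head=3 tape=bcb[b]_   (q0,b)→(q2,a,right)
state=q2 head=4 tape=bcba[_]   (q2,_)→(q2,a,left)
state=q2 head=3 tape=bcb[a]a   (q2,a)→(q0,_,left)
state=q0 head=2 tape=bc[b]_a   (q0,b)→(q2,a,right)
state=q2 head=3 tape=bca[_]a   (q2,_)→(q2,a,left)
state=q2 head=2 tape=bc[a]aa   (q2,a)→(q0,_,left)
state=q0 head=1 tape=b[c]_aa   (q0,c)→(q0,c,right)
state=q0 head=2 tape=bc[_]aa   (q0,_)→(q1,_,left)
state=q1 head=1 tape=b[c]_aa   (q1,c)→(q2,b,left)
state=q2 head=0 tape=[b]b_aa   (q2,b)→(qH,_,right)
state=qH head=1 tape=_[b]_aa
At halt the head is at cell 1.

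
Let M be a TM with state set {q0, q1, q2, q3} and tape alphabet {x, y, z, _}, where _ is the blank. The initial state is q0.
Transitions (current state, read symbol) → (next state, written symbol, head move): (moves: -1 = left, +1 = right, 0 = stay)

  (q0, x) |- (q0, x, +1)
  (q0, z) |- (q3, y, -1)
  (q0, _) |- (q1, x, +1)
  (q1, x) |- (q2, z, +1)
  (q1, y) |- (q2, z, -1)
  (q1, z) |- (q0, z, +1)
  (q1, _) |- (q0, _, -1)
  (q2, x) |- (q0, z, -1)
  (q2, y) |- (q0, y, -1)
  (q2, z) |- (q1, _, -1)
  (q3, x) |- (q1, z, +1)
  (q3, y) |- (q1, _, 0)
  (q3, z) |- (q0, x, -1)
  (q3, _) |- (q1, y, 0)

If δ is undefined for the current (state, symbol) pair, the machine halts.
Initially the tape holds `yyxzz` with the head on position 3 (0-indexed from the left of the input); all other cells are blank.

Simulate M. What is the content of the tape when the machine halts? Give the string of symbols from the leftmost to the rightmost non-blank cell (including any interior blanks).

xxyz_zz

state=q0 head=3 tape=__yyx[z]z   (q0,z)→(q3,y,-1)
state=q3 head=2 tape=__yy[x]yz   (q3,x)→(q1,z,+1)
state=q1 head=3 tape=__yyz[y]z   (q1,y)→(q2,z,-1)
state=q2 head=2 tape=__yy[z]zz   (q2,z)→(q1,_,-1)
state=q1 head=1 tape=__y[y]_zz   (q1,y)→(q2,z,-1)
state=q2 head=0 tape=__[y]z_zz   (q2,y)→(q0,y,-1)
state=q0 head=-1 tape=_[_]yz_zz   (q0,_)→(q1,x,+1)
state=q1 head=0 tape=_x[y]z_zz   (q1,y)→(q2,z,-1)
state=q2 head=-1 tape=_[x]zz_zz   (q2,x)→(q0,z,-1)
state=q0 head=-2 tape=[_]zzz_zz   (q0,_)→(q1,x,+1)
state=q1 head=-1 tape=x[z]zz_zz   (q1,z)→(q0,z,+1)
state=q0 head=0 tape=xz[z]z_zz   (q0,z)→(q3,y,-1)
state=q3 head=-1 tape=x[z]yz_zz   (q3,z)→(q0,x,-1)
state=q0 head=-2 tape=[x]xyz_zz   (q0,x)→(q0,x,+1)
state=q0 head=-1 tape=x[x]yz_zz   (q0,x)→(q0,x,+1)
state=q0 head=0 tape=xx[y]z_zz
The non-blank tape span at halt is xxyz_zz.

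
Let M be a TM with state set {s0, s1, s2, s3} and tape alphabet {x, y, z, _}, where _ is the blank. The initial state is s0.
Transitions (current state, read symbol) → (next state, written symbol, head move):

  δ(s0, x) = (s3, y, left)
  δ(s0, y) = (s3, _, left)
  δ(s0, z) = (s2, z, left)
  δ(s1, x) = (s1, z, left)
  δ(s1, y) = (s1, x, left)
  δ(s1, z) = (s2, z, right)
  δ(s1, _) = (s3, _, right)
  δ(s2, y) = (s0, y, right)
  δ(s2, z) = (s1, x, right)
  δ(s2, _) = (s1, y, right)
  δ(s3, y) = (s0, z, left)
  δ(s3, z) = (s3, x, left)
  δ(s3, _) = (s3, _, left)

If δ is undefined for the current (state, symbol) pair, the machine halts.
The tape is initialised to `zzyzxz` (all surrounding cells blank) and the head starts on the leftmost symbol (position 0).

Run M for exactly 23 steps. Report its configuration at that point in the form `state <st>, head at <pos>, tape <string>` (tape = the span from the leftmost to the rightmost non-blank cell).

s0 | _[z]zyzxz__   read z → write z, move left, go to s2
s2 | [_]zzyzxz__   read _ → write y, move right, go to s1
s1 | y[z]zyzxz__   read z → write z, move right, go to s2
s2 | yz[z]yzxz__   read z → write x, move right, go to s1
s1 | yzx[y]zxz__   read y → write x, move left, go to s1
s1 | yz[x]xzxz__   read x → write z, move left, go to s1
s1 | y[z]zxzxz__   read z → write z, move right, go to s2
s2 | yz[z]xzxz__   read z → write x, move right, go to s1
s1 | yzx[x]zxz__   read x → write z, move left, go to s1
s1 | yz[x]zzxz__   read x → write z, move left, go to s1
s1 | y[z]zzzxz__   read z → write z, move right, go to s2
s2 | yz[z]zzxz__   read z → write x, move right, go to s1
s1 | yzx[z]zxz__   read z → write z, move right, go to s2
s2 | yzxz[z]xz__   read z → write x, move right, go to s1
s1 | yzxzx[x]z__   read x → write z, move left, go to s1
s1 | yzxz[x]zz__   read x → write z, move left, go to s1
s1 | yzx[z]zzz__   read z → write z, move right, go to s2
s2 | yzxz[z]zz__   read z → write x, move right, go to s1
s1 | yzxzx[z]z__   read z → write z, move right, go to s2
s2 | yzxzxz[z]__   read z → write x, move right, go to s1
s1 | yzxzxzx[_]_   read _ → write _, move right, go to s3
s3 | yzxzxzx_[_]   read _ → write _, move left, go to s3
s3 | yzxzxzx[_]_   read _ → write _, move left, go to s3
s3 | yzxzxz[x]__
After 23 steps: state s3, head at 5, tape yzxzxzx.

state s3, head at 5, tape yzxzxzx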